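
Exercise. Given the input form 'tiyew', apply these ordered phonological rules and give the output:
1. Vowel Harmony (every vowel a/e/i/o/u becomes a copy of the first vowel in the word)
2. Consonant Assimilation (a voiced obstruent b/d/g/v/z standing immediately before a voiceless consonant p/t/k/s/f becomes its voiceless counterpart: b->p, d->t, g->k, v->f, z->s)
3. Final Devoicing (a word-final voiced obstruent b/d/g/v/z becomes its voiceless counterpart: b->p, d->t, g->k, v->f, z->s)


Starting form: 'tiyew'
Rule 1: Vowel Harmony: all vowels become 'i' (matching first vowel). 'tiyew' -> 'tiyiw'
Rule 2: Consonant Assimilation: no voiced obstruent (b/d/g/v/z) stands immediately before a voiceless consonant (p/t/k/s/f). No change.
Rule 3: Final Devoicing: final consonant 'w' is not one of the voiced obstruents b/d/g/v/z. No change.
Final form: 'tiyiw'

tiyiw


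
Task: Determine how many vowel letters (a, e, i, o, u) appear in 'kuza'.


Vowels in 'kuza': u, a = 2 vowels.

2


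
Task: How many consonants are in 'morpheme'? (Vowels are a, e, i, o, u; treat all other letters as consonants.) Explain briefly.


Consonants in 'morpheme': m, r, p, h, m = 5 consonants.

5


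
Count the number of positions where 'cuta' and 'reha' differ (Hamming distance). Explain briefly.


Alignment:
Position 1: 'c' vs 'r' = DIFFER
Position 2: 'u' vs 'e' = DIFFER
Position 3: 't' vs 'h' = DIFFER
Position 4: 'a' vs 'a' = match
Total differences: 3

3


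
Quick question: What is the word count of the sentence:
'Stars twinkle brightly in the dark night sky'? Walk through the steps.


Split into words: Stars | twinkle | brightly | in | the | dark | night | sky = 8 words.

8


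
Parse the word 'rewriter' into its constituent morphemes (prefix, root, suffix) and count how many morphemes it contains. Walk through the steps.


Step 1: Identify prefix: 're' (meaning: again)
Step 2: Identify root: 'write'
Step 3: Identify suffix(es): 'er'
Decomposition: re- (prefix: again) + write (root) + -er (suffix: one who)
Total morphemes: 3

3 morphemes (re- (prefix: again) + write (root) + -er (suffix: one who))


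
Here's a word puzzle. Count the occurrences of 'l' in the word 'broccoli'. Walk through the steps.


Letter 'l' in 'broccoli': found at position(s) 7 = 1 occurrence(s).

1


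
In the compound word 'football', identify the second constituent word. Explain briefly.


Split 'football' into 'foot' + 'ball'. The second part is 'ball'.

ball


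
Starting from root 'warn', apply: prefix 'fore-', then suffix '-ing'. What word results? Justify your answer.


Step 1: Add prefix 'fore-' to 'warn' = 'forewarn'
Step 2: Add suffix '-ing' to 'forewarn' = 'forewarning'

forewarning


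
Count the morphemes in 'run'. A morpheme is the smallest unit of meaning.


Decomposition: run (free morpheme) = 1 morpheme(s)

1 morphemes


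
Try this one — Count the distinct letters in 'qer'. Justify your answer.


Unique letters in 'qer': {e, q, r} = 3 distinct letters.

3


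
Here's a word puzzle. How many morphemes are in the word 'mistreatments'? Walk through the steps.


Decomposition: mis- (prefix) + treat (root) + -ment (suffix) + -s (plural) = 4 morpheme(s)

4 morphemes


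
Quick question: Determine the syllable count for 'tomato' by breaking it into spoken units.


Break 'tomato' into syllables: to-ma-to -> to | ma | to = 3 syllables

3 syllables


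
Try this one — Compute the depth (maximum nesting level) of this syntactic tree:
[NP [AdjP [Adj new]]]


Count bracket nesting levels:
'[' at pos 0: depth = 1
'[' at pos 4: depth = 2
'[' at pos 10: depth = 3
Maximum depth reached: 3

3


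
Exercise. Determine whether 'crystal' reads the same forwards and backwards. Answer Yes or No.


Forward: 'crystal'
Reversed: 'latsyrc'
They differ.

No


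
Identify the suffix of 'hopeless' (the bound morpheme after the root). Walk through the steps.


The word 'hopeless' = 'hope' (root) + '-less' (suffix). The suffix is '-less'.

less


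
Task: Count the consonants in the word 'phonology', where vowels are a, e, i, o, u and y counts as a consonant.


Consonants in 'phonology': p, h, n, l, g, y = 6 consonants.

6


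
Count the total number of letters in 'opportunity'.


Spell out 'opportunity' and number each letter: o(1), p(2), p(3), o(4), r(5), t(6), u(7), n(8), i(9), t(10), y(11). Total: 11 letters.

11


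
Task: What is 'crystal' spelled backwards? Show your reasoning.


Reverse 'crystal' character by character: 'latsyrc'.

latsyrc


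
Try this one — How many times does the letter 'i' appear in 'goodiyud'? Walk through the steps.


Letter 'i' in 'goodiyud': found at position(s) 5 = 1 occurrence(s).

1


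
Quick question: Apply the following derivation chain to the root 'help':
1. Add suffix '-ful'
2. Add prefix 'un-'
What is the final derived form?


Step 1: Add suffix '-ful' to 'help' = 'helpful'
Step 2: Add prefix 'un-' to 'helpful' = 'unhelpful'

unhelpful


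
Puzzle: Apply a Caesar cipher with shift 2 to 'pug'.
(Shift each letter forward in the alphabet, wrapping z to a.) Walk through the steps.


Shift each letter by 2: p -> r, u -> w, g -> i. Result: 'rwi'.

rwi


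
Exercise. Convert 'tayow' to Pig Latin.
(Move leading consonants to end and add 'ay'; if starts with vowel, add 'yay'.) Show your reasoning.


'tayow': move consonant cluster 't' to end and add 'ay': 'ayowtay'.

ayowtay


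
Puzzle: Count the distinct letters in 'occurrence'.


Unique letters in 'occurrence': {c, e, n, o, r, u} = 6 distinct letters.

6


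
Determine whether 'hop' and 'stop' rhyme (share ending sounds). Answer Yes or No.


Rime (stressed vowel + following sounds) of 'hop': -op = /ɒp/
Rime of 'stop': -op = /ɒp/
/ɒp/ and /ɒp/ are the same ending sound, so the words rhyme.

Yes


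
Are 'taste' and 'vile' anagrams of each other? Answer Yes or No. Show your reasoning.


Sorted letters of 'taste': 'aestt'
Sorted letters of 'vile': 'eilv'
They do not match.

No


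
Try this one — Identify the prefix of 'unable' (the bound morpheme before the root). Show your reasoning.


The word 'unable' = 'un' (prefix) + 'able' (root). The prefix is 'un'.

un


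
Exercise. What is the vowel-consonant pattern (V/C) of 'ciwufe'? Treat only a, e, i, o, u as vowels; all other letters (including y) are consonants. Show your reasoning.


Letter mapping: c = C, i = V, w = C, u = V, f = C, e = V.

CVCVCV


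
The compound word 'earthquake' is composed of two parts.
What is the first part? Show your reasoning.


Split 'earthquake' into 'earth' + 'quake'. The first part is 'earth'.

earth


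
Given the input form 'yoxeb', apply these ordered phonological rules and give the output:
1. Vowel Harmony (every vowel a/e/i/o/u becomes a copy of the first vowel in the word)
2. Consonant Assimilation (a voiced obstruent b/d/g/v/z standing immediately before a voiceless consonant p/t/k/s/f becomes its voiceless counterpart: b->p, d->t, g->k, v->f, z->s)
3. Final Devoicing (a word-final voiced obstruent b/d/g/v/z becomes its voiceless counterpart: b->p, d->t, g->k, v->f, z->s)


Starting form: 'yoxeb'
Rule 1: Vowel Harmony: all vowels become 'o' (matching first vowel). 'yoxeb' -> 'yoxob'
Rule 2: Consonant Assimilation: no voiced obstruent (b/d/g/v/z) stands immediately before a voiceless consonant (p/t/k/s/f). No change.
Rule 3: Final Devoicing: word-final voiced obstruent 'b' becomes voiceless 'p'. 'yoxob' -> 'yoxop'
Final form: 'yoxop'

yoxop


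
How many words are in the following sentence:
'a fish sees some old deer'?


Split into words: a | fish | sees | some | old | deer = 6 words.

6


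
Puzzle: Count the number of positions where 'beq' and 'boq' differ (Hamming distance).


Alignment:
Position 1: 'b' vs 'b' = match
Position 2: 'e' vs 'o' = DIFFER
Position 3: 'q' vs 'q' = match
Total differences: 1

1


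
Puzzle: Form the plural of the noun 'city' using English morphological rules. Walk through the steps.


Apply rule: Change -y to -ies (consonant + y). 'city' becomes 'cities'.

cities


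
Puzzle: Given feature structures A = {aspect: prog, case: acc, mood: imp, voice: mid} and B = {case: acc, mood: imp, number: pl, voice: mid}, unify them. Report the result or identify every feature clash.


Compare features:
aspect: A=prog vs B=_ -> unified: prog
case: A=acc vs B=acc -> unified: acc
mood: A=imp vs B=imp -> unified: imp
number: A=_ vs B=pl -> unified: pl
voice: A=mid vs B=mid -> unified: mid
No clashes found.

Unified: {aspect: prog, case: acc, mood: imp, number: pl, voice: mid}


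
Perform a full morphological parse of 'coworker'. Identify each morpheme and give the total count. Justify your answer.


Step 1: Identify prefix: 'co' (meaning: together)
Step 2: Identify root: 'work'
Step 3: Identify suffix(es): 'er'
Decomposition: co- (prefix: together) + work (root) + -er (suffix: one who)
Total morphemes: 3

3 morphemes (co- (prefix: together) + work (root) + -er (suffix: one who))


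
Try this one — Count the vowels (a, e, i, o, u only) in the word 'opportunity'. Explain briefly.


Vowels in 'opportunity': o, o, u, i = 4 vowels.

4


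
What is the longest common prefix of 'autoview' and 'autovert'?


Compare from the start: 5 characters match: 'autov'. Mismatch at position 6: 'i' vs 'e'.

autov


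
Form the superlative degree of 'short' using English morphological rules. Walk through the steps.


Apply superlative formation (add -est): 'short' -> 'shortest'.

shortest


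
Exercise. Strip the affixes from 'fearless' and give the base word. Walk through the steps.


Remove suffix '-less' from 'fearless' to get root 'fear'.

fear


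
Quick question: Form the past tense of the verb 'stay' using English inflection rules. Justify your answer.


Apply rule: Add -ed. 'stay' becomes 'stayed'.

stayed


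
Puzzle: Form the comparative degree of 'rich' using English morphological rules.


Apply comparative formation (add -er): 'rich' -> 'richer'.

richer


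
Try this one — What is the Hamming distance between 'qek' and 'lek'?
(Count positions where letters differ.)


Alignment:
Position 1: 'q' vs 'l' = DIFFER
Position 2: 'e' vs 'e' = match
Position 3: 'k' vs 'k' = match
Total differences: 1

1


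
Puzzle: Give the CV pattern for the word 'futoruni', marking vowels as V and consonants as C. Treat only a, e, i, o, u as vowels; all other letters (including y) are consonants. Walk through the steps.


Letter mapping: f = C, u = V, t = C, o = V, r = C, u = V, n = C, i = V.

CVCVCVCV


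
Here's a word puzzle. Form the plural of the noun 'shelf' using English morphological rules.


Apply rule: Change -f to -ves. 'shelf' becomes 'shelves'.

shelves


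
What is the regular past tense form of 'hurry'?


Apply rule: Change -y to -ied. 'hurry' becomes 'hurried'.

hurried


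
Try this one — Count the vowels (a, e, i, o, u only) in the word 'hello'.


Vowels in 'hello': e, o = 2 vowels.

2


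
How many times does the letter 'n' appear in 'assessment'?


Letter 'n' in 'assessment': found at position(s) 9 = 1 occurrence(s).

1


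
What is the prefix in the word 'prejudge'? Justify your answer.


The word 'prejudge' = 'pre' (prefix) + 'judge' (root). The prefix is 'pre'.

pre


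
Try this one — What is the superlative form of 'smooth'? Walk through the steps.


Apply superlative formation (add -est): 'smooth' -> 'smoothest'.

smoothest


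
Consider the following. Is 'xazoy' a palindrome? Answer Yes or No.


Forward: 'xazoy'
Reversed: 'yozax'
They differ.

No


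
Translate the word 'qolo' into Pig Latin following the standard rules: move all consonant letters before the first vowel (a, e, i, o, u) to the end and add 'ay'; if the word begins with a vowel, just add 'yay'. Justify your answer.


'qolo': move consonant cluster 'q' to end and add 'ay': 'oloqay'.

oloqay


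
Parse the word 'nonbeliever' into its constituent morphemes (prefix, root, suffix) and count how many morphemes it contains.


Step 1: Identify prefix: 'non' (meaning: not)
Step 2: Identify root: 'believe'
Step 3: Identify suffix(es): 'er'
Decomposition: non- (prefix: not) + believe (root) + -er (suffix: one who)
Total morphemes: 3

3 morphemes (non- (prefix: not) + believe (root) + -er (suffix: one who))


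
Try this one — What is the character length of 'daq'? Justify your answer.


Spell out 'daq' and number each letter: d(1), a(2), q(3). Total: 3 letters.

3


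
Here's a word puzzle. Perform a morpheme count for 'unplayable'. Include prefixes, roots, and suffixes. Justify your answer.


Decomposition: un- (prefix) + play (root) + -able (suffix) = 3 morpheme(s)

3 morphemes


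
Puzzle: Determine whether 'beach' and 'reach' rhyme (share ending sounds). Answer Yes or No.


Rime (stressed vowel + following sounds) of 'beach': -each = /iːtʃ/
Rime of 'reach': -each = /iːtʃ/
/iːtʃ/ and /iːtʃ/ are the same ending sound, so the words rhyme.

Yes


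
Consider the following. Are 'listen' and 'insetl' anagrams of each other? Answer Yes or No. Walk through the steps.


Sorted letters of 'listen': 'eilnst'
Sorted letters of 'insetl': 'eilnst'
They match.

Yes


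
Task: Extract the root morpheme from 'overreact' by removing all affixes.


Remove prefix 'over' from 'overreact' to get root 'react'.

react


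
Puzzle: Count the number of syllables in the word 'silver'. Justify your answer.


Break 'silver' into syllables: sil-ver -> sil | ver = 2 syllables

2 syllables


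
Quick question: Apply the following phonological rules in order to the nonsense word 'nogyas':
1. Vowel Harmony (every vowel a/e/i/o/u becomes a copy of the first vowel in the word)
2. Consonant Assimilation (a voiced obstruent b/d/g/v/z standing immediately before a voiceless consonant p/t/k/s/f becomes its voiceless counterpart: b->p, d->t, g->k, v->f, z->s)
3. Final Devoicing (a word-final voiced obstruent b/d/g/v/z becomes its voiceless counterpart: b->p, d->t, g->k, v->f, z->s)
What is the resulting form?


Starting form: 'nogyas'
Rule 1: Vowel Harmony: all vowels become 'o' (matching first vowel). 'nogyas' -> 'nogyos'
Rule 2: Consonant Assimilation: no voiced obstruent (b/d/g/v/z) stands immediately before a voiceless consonant (p/t/k/s/f). No change.
Rule 3: Final Devoicing: final consonant 's' is not one of the voiced obstruents b/d/g/v/z. No change.
Final form: 'nogyos'

nogyos


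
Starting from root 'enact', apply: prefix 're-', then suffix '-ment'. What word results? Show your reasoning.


Step 1: Add prefix 're-' to 'enact' = 'reenact'
Step 2: Add suffix '-ment' to 'reenact' = 'reenactment'

reenactment


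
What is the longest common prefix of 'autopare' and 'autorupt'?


Compare from the start: 4 characters match: 'auto'. Mismatch at position 5: 'p' vs 'r'.

auto


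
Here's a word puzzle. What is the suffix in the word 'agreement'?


The word 'agreement' = 'agree' (root) + '-ment' (suffix). The suffix is '-ment'.

ment


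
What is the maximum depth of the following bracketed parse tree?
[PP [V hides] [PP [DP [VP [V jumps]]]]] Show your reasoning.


Count bracket nesting levels:
'[' at pos 0: depth = 1
'[' at pos 4: depth = 2
'[' at pos 14: depth = 2
'[' at pos 18: depth = 3
'[' at pos 22: depth = 4
'[' at pos 26: depth = 5
Maximum depth reached: 5

5


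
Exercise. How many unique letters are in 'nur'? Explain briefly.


Unique letters in 'nur': {n, r, u} = 3 distinct letters.

3


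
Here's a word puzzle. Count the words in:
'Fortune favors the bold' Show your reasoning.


Split into words: Fortune | favors | the | bold = 4 words.

4


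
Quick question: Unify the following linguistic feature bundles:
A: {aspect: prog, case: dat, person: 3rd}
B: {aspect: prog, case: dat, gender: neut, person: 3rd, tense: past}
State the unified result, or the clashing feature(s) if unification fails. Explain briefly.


Compare features:
aspect: A=prog vs B=prog -> unified: prog
case: A=dat vs B=dat -> unified: dat
gender: A=_ vs B=neut -> unified: neut
person: A=3rd vs B=3rd -> unified: 3rd
tense: A=_ vs B=past -> unified: past
No clashes found.

Unified: {aspect: prog, case: dat, gender: neut, person: 3rd, tense: past}


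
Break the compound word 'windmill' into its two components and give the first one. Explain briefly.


Split 'windmill' into 'wind' + 'mill'. The first part is 'wind'.

wind


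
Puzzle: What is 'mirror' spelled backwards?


Reverse 'mirror' character by character: 'rorrim'.

rorrim


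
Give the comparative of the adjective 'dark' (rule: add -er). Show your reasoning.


Apply comparative formation (add -er): 'dark' -> 'darker'.

darker


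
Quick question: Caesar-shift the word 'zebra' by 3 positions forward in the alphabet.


Shift each letter by 3: z -> c, e -> h, b -> e, r -> u, a -> d. Result: 'cheud'.

cheud


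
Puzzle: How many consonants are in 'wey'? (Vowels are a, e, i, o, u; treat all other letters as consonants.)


Consonants in 'wey': w, y = 2 consonants.

2


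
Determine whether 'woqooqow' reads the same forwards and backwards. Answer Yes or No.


Forward: 'woqooqow'
Reversed: 'woqooqow'
They are identical.

Yes


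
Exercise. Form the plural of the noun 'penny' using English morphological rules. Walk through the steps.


Apply rule: Change -y to -ies (consonant + y). 'penny' becomes 'pennies'.

pennies


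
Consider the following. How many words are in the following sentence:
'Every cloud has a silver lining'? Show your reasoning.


Split into words: Every | cloud | has | a | silver | lining = 6 words.

6


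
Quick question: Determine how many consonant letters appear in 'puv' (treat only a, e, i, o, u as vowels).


Consonants in 'puv': p, v = 2 consonants.

2


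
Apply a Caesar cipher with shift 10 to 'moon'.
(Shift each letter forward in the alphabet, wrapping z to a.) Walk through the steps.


Shift each letter by 10: m -> w, o -> y, o -> y, n -> x. Result: 'wyyx'.

wyyx


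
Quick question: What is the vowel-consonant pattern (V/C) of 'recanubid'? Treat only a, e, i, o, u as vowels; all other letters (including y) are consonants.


Letter mapping: r = C, e = V, c = C, a = V, n = C, u = V, b = C, i = V, d = C.

CVCVCVCVC


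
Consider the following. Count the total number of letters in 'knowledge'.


Spell out 'knowledge' and number each letter: k(1), n(2), o(3), w(4), l(5), e(6), d(7), g(8), e(9). Total: 9 letters.

9


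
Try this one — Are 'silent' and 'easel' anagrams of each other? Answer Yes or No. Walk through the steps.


Sorted letters of 'silent': 'eilnst'
Sorted letters of 'easel': 'aeels'
They do not match.

No


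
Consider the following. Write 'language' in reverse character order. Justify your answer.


Reverse 'language' character by character: 'egaugnal'.

egaugnal


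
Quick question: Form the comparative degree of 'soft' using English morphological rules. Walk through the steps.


Apply comparative formation (add -er): 'soft' -> 'softer'.

softer


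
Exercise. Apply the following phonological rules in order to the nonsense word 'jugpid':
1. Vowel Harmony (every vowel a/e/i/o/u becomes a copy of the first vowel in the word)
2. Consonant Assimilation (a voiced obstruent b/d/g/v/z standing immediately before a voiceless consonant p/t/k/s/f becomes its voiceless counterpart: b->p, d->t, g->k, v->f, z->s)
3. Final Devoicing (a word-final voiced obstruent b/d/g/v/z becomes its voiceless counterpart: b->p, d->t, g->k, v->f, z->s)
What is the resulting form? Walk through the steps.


Starting form: 'jugpid'
Rule 1: Vowel Harmony: all vowels become 'u' (matching first vowel). 'jugpid' -> 'jugpud'
Rule 2: Consonant Assimilation: voiced obstruent before voiceless consonant becomes voiceless ('gp' -> 'kp'). 'jugpud' -> 'jukpud'
Rule 3: Final Devoicing: word-final voiced obstruent 'd' becomes voiceless 't'. 'jukpud' -> 'jukput'
Final form: 'jukput'

jukput


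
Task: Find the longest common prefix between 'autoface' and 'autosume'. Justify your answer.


Compare from the start: 4 characters match: 'auto'. Mismatch at position 5: 'f' vs 's'.

auto


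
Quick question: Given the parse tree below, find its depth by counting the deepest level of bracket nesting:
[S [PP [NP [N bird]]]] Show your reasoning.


Count bracket nesting levels:
'[' at pos 0: depth = 1
'[' at pos 3: depth = 2
'[' at pos 7: depth = 3
'[' at pos 11: depth = 4
Maximum depth reached: 4

4


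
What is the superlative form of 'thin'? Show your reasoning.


Apply superlative formation (double final consonant, add -est): 'thin' -> 'thinnest'.

thinnest


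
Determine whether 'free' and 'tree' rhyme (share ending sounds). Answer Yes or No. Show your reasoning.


Rime (stressed vowel + following sounds) of 'free': -ee = /iː/
Rime of 'tree': -ee = /iː/
/iː/ and /iː/ are the same ending sound, so the words rhyme.

Yes


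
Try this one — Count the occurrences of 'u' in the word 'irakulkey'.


Letter 'u' in 'irakulkey': found at position(s) 5 = 1 occurrence(s).

1


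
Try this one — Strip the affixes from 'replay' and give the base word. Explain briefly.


Remove prefix 're' from 'replay' to get root 'play'.

play


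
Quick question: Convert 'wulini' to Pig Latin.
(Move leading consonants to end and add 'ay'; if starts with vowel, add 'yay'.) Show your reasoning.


'wulini': move consonant cluster 'w' to end and add 'ay': 'uliniway'.

uliniway


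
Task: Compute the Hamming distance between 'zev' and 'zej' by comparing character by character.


Alignment:
Position 1: 'z' vs 'z' = match
Position 2: 'e' vs 'e' = match
Position 3: 'v' vs 'j' = DIFFER
Total differences: 1

1


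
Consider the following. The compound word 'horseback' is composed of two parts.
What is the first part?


Split 'horseback' into 'horse' + 'back'. The first part is 'horse'.

horse


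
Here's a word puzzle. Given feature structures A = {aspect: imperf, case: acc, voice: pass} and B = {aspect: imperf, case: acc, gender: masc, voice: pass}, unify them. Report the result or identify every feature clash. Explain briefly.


Compare features:
aspect: A=imperf vs B=imperf -> unified: imperf
case: A=acc vs B=acc -> unified: acc
gender: A=_ vs B=masc -> unified: masc
voice: A=pass vs B=pass -> unified: pass
No clashes found.

Unified: {aspect: imperf, case: acc, gender: masc, voice: pass}


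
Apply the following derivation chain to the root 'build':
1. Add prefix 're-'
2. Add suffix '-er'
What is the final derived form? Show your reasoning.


Step 1: Add prefix 're-' to 'build' = 'rebuild'
Step 2: Add suffix '-er' to 'rebuild' = 'rebuilder'

rebuilder


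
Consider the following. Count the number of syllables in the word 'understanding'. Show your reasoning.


Break 'understanding' into syllables: un-der-stand-ing -> un | der | stand | ing = 4 syllables

4 syllables


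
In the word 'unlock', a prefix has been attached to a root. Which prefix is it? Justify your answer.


The word 'unlock' = 'un' (prefix) + 'lock' (root). The prefix is 'un'.

un


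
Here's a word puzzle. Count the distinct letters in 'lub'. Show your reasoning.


Unique letters in 'lub': {b, l, u} = 3 distinct letters.

3


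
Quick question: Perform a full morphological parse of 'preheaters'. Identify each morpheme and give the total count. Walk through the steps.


Step 1: Identify prefix: 'pre' (meaning: before)
Step 2: Identify root: 'heat'
Step 3: Identify suffix(es): 'er, s'
Decomposition: pre- (prefix: before) + heat (root) + -er (suffix: one who) + -s (plural)
Total morphemes: 4

4 morphemes (pre- (prefix: before) + heat (root) + -er (suffix: one who) + -s (plural))


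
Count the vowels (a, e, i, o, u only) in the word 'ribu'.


Vowels in 'ribu': i, u = 2 vowels.

2


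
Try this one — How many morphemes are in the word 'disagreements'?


Decomposition: dis- (prefix) + agree (root) + -ment (suffix) + -s (plural) = 4 morpheme(s)

4 morphemes


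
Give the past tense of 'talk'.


Apply rule: Add -ed. 'talk' becomes 'talked'.

talked


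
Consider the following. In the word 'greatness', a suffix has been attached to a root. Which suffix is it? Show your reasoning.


The word 'greatness' = 'great' (root) + '-ness' (suffix). The suffix is '-ness'.

ness


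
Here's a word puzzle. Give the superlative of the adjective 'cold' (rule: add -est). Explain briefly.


Apply superlative formation (add -est): 'cold' -> 'coldest'.

coldest


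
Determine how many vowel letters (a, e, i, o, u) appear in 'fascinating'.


Vowels in 'fascinating': a, i, a, i = 4 vowels.

4


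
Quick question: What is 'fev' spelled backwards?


Reverse 'fev' character by character: 'vef'.

vef


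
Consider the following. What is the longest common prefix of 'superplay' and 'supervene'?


Compare from the start: 5 characters match: 'super'. Mismatch at position 6: 'p' vs 'v'.

super


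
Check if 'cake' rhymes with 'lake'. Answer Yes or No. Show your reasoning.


Rime (stressed vowel + following sounds) of 'cake': -ake = /eɪk/
Rime of 'lake': -ake = /eɪk/
/eɪk/ and /eɪk/ are the same ending sound, so the words rhyme.

Yes


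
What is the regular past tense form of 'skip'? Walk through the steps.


Apply rule: Double final consonant and add -ed. 'skip' becomes 'skipped'.

skipped


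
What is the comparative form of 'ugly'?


Apply comparative formation (consonant + y: change y to i, add -er): 'ugly' -> 'uglier'.

uglier


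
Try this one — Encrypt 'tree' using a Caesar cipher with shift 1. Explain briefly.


Shift each letter by 1: t -> u, r -> s, e -> f, e -> f. Result: 'usff'.

usff


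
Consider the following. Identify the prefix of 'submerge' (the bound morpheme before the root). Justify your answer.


The word 'submerge' = 'sub' (prefix) + 'merge' (root). The prefix is 'sub'.

sub


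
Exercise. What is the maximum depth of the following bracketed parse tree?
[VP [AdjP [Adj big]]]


Count bracket nesting levels:
'[' at pos 0: depth = 1
'[' at pos 4: depth = 2
'[' at pos 10: depth = 3
Maximum depth reached: 3

3


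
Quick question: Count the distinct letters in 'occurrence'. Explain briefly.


Unique letters in 'occurrence': {c, e, n, o, r, u} = 6 distinct letters.

6


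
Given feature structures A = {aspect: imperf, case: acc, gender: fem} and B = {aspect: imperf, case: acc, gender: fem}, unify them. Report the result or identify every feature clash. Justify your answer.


Compare features:
aspect: A=imperf vs B=imperf -> unified: imperf
case: A=acc vs B=acc -> unified: acc
gender: A=fem vs B=fem -> unified: fem
No clashes found.

Unified: {aspect: imperf, case: acc, gender: fem}


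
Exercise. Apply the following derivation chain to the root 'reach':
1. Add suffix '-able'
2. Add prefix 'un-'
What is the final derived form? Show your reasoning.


Step 1: Add suffix '-able' to 'reach' = 'reachable'
Step 2: Add prefix 'un-' to 'reachable' = 'unreachable'

unreachable


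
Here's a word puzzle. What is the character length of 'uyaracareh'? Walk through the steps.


Spell out 'uyaracareh' and number each letter: u(1), y(2), a(3), r(4), a(5), c(6), a(7), r(8), e(9), h(10). Total: 10 letters.

10


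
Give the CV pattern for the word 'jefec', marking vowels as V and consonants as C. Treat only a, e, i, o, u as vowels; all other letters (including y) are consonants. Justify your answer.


Letter mapping: j = C, e = V, f = C, e = V, c = C.

CVCVC


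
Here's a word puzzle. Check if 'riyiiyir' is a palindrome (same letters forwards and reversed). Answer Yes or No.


Forward: 'riyiiyir'
Reversed: 'riyiiyir'
They are identical.

Yes


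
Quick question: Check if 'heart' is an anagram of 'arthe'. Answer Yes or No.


Sorted letters of 'heart': 'aehrt'
Sorted letters of 'arthe': 'aehrt'
They match.

Yes


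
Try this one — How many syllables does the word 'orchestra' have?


Break 'orchestra' into syllables: or-ches-tra -> or | ches | tra = 3 syllables

3 syllables


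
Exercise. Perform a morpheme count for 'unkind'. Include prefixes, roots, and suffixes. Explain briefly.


Decomposition: un- (prefix) + kind (root) = 2 morpheme(s)

2 morphemes


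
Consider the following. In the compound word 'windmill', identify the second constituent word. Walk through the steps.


Split 'windmill' into 'wind' + 'mill'. The second part is 'mill'.

mill


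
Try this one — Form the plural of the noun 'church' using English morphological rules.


Apply rule: Add -es (sibilant/fricative ending). 'church' becomes 'churches'.

churches


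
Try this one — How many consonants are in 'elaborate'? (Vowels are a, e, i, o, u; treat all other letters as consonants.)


Consonants in 'elaborate': l, b, r, t = 4 consonants.

4


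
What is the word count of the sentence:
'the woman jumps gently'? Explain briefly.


Split into words: the | woman | jumps | gently = 4 words.

4


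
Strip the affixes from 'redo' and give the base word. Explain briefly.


Remove prefix 're' from 'redo' to get root 'do'.

do


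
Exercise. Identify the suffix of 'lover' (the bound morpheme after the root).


The word 'lover' = 'love' (root) + '-er' (suffix). The suffix is '-er'.

er


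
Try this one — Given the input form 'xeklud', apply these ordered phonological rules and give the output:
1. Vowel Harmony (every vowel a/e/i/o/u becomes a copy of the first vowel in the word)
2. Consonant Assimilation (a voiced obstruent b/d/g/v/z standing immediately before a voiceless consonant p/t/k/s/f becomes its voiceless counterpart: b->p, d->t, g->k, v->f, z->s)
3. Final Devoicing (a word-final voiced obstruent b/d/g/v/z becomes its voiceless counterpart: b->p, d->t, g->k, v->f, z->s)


Starting form: 'xeklud'
Rule 1: Vowel Harmony: all vowels become 'e' (matching first vowel). 'xeklud' -> 'xekled'
Rule 2: Consonant Assimilation: no voiced obstruent (b/d/g/v/z) stands immediately before a voiceless consonant (p/t/k/s/f). No change.
Rule 3: Final Devoicing: word-final voiced obstruent 'd' becomes voiceless 't'. 'xekled' -> 'xeklet'
Final form: 'xeklet'

xeklet


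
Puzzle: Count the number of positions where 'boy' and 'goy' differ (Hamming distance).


Alignment:
Position 1: 'b' vs 'g' = DIFFER
Position 2: 'o' vs 'o' = match
Position 3: 'y' vs 'y' = match
Total differences: 1

1


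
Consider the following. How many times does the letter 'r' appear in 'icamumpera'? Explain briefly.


Letter 'r' in 'icamumpera': found at position(s) 9 = 1 occurrence(s).

1


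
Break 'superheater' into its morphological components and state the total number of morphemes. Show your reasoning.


Step 1: Identify prefix: 'super' (meaning: above)
Step 2: Identify root: 'heat'
Step 3: Identify suffix(es): 'er'
Decomposition: super- (prefix: above) + heat (root) + -er (suffix: one who)
Total morphemes: 3

3 morphemes (super- (prefix: above) + heat (root) + -er (suffix: one who))


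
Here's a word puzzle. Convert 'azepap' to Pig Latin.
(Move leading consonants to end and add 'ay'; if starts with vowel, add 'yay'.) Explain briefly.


'azepap' starts with a vowel, so add 'yay': 'azepapyay'.

azepapyay


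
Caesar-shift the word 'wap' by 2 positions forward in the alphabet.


Shift each letter by 2: w -> y, a -> c, p -> r. Result: 'ycr'.

ycr


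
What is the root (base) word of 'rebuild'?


Remove prefix 're' from 'rebuild' to get root 'build'.

build


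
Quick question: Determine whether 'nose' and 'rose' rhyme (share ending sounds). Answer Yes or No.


Rime (stressed vowel + following sounds) of 'nose': -ose = /oʊz/
Rime of 'rose': -ose = /oʊz/
/oʊz/ and /oʊz/ are the same ending sound, so the words rhyme.

Yes


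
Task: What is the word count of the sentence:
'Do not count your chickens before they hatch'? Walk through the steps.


Split into words: Do | not | count | your | chickens | before | they | hatch = 8 words.

8


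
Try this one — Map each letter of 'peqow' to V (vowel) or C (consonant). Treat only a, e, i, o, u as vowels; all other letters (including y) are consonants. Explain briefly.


Letter mapping: p = C, e = V, q = C, o = V, w = C.

CVCVC


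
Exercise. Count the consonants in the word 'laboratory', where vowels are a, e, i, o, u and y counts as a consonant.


Consonants in 'laboratory': l, b, r, t, r, y = 6 consonants.

6


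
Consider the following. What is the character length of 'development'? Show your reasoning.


Spell out 'development' and number each letter: d(1), e(2), v(3), e(4), l(5), o(6), p(7), m(8), e(9), n(10), t(11). Total: 11 letters.

11


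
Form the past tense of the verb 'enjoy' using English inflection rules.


Apply rule: Add -ed. 'enjoy' becomes 'enjoyed'.

enjoyed


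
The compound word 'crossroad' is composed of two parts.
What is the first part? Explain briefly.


Split 'crossroad' into 'cross' + 'road'. The first part is 'cross'.

cross


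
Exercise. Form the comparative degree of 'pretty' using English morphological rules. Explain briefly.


Apply comparative formation (consonant + y: change y to i, add -er): 'pretty' -> 'prettier'.

prettier


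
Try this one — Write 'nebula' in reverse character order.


Reverse 'nebula' character by character: 'aluben'.

aluben


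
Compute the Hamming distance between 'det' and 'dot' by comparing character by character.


Alignment:
Position 1: 'd' vs 'd' = match
Position 2: 'e' vs 'o' = DIFFER
Position 3: 't' vs 't' = match
Total differences: 1

1


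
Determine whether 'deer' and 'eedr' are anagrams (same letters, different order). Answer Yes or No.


Sorted letters of 'deer': 'deer'
Sorted letters of 'eedr': 'deer'
They match.

Yes


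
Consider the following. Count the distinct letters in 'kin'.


Unique letters in 'kin': {i, k, n} = 3 distinct letters.

3


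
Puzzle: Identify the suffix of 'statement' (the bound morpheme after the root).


The word 'statement' = 'state' (root) + '-ment' (suffix). The suffix is '-ment'.

ment


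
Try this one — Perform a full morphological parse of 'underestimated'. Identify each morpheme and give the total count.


Step 1: Identify prefix: 'under' (meaning: beneath/insufficient)
Step 2: Identify root: 'estimate'
Step 3: Identify suffix(es): 'ed'
Decomposition: under- (prefix: beneath/insufficient) + estimate (root) + -ed (suffix: past)
Total morphemes: 3

3 morphemes (under- (prefix: beneath/insufficient) + estimate (root) + -ed (suffix: past))


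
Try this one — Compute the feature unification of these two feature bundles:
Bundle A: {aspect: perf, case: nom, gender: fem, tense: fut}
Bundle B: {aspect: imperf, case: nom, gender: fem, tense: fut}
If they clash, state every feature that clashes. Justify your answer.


Compare features:
aspect: A=perf vs B=imperf -> CLASH
case: A=nom vs B=nom -> unified: nom
gender: A=fem vs B=fem -> unified: fem
tense: A=fut vs B=fut -> unified: fut
Clash detected on feature 'aspect' (perf vs imperf); unification fails.

CLASH on 'aspect' (perf vs imperf)


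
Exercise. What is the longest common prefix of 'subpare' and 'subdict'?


Compare from the start: 3 characters match: 'sub'. Mismatch at position 4: 'p' vs 'd'.

sub


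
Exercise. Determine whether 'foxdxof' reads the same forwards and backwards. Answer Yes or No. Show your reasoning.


Forward: 'foxdxof'
Reversed: 'foxdxof'
They are identical.

Yes


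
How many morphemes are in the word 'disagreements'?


Decomposition: dis- (prefix) + agree (root) + -ment (suffix) + -s (plural) = 4 morpheme(s)

4 morphemes


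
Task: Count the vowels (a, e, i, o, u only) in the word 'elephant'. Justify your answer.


Vowels in 'elephant': e, e, a = 3 vowels.

3


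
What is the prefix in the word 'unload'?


The word 'unload' = 'un' (prefix) + 'load' (root). The prefix is 'un'.

un


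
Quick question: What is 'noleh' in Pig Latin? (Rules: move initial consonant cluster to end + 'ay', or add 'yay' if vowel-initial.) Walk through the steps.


'noleh': move consonant cluster 'n' to end and add 'ay': 'olehnay'.

olehnay


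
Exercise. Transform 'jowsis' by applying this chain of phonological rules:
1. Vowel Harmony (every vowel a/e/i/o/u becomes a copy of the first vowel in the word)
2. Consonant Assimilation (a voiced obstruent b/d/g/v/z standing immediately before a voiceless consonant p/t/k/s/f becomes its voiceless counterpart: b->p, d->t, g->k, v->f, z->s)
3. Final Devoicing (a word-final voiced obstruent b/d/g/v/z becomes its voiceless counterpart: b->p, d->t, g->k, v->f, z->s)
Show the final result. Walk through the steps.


Starting form: 'jowsis'
Rule 1: Vowel Harmony: all vowels become 'o' (matching first vowel). 'jowsis' -> 'jowsos'
Rule 2: Consonant Assimilation: no voiced obstruent (b/d/g/v/z) stands immediately before a voiceless consonant (p/t/k/s/f). No change.
Rule 3: Final Devoicing: final consonant 's' is not one of the voiced obstruents b/d/g/v/z. No change.
Final form: 'jowsos'

jowsos


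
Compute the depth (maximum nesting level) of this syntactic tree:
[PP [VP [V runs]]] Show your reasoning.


Count bracket nesting levels:
'[' at pos 0: depth = 1
'[' at pos 4: depth = 2
'[' at pos 8: depth = 3
Maximum depth reached: 3

3


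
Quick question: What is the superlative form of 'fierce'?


Apply superlative formation (ends in e: add -st): 'fierce' -> 'fiercest'.

fiercest


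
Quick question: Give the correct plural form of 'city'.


Apply rule: Change -y to -ies (consonant + y). 'city' becomes 'cities'.

cities


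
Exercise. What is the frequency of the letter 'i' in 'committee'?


Letter 'i' in 'committee': found at position(s) 5 = 1 occurrence(s).

1


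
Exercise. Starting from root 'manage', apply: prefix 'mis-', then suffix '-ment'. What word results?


Step 1: Add prefix 'mis-' to 'manage' = 'mismanage'
Step 2: Add suffix '-ment' to 'mismanage' = 'mismanagement'

mismanagement


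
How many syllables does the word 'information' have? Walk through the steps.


Break 'information' into syllables: in-for-ma-tion -> in | for | ma | tion = 4 syllables

4 syllables


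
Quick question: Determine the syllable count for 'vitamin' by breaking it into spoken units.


Break 'vitamin' into syllables: vi-ta-min -> vi | ta | min = 3 syllables

3 syllables


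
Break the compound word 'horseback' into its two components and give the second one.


Split 'horseback' into 'horse' + 'back'. The second part is 'back'.

back


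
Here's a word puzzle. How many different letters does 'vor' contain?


Unique letters in 'vor': {o, r, v} = 3 distinct letters.

3


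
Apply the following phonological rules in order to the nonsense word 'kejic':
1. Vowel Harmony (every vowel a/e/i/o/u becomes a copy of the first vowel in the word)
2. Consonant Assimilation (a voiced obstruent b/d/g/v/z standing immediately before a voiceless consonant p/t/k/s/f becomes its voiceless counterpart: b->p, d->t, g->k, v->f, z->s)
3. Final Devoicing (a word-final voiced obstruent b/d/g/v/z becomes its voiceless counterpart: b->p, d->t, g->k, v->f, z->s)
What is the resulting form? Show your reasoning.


Starting form: 'kejic'
Rule 1: Vowel Harmony: all vowels become 'e' (matching first vowel). 'kejic' -> 'kejec'
Rule 2: Consonant Assimilation: no voiced obstruent (b/d/g/v/z) stands immediately before a voiceless consonant (p/t/k/s/f). No change.
Rule 3: Final Devoicing: final consonant 'c' is not one of the voiced obstruents b/d/g/v/z. No change.
Final form: 'kejec'

kejec
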